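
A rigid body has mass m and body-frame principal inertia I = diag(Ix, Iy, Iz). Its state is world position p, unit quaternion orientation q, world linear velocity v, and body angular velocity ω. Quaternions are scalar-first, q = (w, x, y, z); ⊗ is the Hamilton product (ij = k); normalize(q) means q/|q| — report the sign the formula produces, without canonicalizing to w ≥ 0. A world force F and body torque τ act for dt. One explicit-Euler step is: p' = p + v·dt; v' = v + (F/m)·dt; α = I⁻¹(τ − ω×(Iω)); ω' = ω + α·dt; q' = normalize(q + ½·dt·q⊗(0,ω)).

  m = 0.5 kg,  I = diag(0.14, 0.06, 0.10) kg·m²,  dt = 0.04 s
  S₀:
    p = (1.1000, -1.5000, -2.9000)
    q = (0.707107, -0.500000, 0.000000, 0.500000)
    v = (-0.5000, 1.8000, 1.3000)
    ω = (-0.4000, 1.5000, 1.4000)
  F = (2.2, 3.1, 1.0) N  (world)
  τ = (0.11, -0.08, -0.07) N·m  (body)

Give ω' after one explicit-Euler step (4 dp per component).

ω' = (-0.3926, 1.4616, 1.3528)

α = I⁻¹(τ − ω×Iω) = (0.1857, -0.9600, -1.1800)
new body rate ω' = (-0.3926, 1.4616, 1.3528)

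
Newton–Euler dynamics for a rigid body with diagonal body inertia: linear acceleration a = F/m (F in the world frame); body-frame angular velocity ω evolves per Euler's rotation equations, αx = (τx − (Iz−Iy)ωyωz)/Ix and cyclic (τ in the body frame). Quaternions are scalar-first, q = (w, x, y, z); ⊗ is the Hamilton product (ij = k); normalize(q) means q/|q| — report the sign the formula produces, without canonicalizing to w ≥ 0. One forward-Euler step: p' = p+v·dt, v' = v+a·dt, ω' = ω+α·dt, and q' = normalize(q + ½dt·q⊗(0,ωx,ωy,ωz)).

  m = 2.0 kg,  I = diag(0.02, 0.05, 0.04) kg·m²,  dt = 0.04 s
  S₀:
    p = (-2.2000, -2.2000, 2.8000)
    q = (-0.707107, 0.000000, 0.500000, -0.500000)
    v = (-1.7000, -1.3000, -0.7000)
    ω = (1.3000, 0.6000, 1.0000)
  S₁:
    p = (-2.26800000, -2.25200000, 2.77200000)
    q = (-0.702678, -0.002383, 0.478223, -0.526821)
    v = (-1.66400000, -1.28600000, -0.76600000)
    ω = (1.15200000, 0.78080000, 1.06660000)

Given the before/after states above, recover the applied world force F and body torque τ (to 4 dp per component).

ω₁ − ω₀ = (-0.14800000, 0.18080000, 0.06660000)
ω₀×(Iω₀) = (-0.0060, -0.0260, 0.0234)
I·α + gyro = (-0.0800, 0.2000, 0.0900)
Δv = v₁−v₀ = (0.03600000, 0.01400000, -0.06600000)
F = m·Δv/dt = (1.8000, 0.7000, -3.3000)

F = (1.8000, 0.7000, -3.3000)
τ = (-0.0800, 0.2000, 0.0900)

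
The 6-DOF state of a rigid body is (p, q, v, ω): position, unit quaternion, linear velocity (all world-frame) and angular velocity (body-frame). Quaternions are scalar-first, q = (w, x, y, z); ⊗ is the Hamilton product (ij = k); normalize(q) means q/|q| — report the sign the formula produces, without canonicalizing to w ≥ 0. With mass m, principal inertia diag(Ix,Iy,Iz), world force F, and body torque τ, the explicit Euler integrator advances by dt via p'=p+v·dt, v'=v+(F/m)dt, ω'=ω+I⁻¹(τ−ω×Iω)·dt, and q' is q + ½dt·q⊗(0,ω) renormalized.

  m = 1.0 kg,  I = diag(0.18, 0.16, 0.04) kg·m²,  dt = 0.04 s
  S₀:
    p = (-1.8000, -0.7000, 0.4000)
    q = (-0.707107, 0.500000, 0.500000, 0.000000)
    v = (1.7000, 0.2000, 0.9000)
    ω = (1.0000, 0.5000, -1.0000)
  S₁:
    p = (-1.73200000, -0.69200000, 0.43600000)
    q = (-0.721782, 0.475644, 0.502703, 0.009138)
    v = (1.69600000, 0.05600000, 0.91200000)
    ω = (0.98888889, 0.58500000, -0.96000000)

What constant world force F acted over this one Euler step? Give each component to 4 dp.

velocity change Δv = (-0.00400000, -0.14400000, 0.01200000)
applied force F = (-0.1000, -3.6000, 0.3000)

F = (-0.1000, -3.6000, 0.3000)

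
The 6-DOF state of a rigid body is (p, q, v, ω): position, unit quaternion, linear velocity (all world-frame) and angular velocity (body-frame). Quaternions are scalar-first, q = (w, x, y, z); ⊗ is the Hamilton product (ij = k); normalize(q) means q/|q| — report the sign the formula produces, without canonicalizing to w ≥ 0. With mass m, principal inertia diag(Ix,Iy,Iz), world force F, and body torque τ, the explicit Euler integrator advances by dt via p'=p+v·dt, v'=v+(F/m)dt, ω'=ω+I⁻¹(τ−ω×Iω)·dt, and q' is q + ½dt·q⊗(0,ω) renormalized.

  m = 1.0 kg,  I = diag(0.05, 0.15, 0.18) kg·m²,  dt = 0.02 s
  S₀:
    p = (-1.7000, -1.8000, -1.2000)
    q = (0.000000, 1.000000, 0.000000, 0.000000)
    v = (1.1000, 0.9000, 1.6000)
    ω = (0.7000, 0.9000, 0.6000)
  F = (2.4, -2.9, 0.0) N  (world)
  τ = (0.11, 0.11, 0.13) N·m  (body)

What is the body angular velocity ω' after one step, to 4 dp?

α = I⁻¹(τ − ω×Iω) = (1.8760, 1.0973, 0.3722)
ω + α·dt = (0.7375, 0.9219, 0.6074)

ω' = (0.7375, 0.9219, 0.6074)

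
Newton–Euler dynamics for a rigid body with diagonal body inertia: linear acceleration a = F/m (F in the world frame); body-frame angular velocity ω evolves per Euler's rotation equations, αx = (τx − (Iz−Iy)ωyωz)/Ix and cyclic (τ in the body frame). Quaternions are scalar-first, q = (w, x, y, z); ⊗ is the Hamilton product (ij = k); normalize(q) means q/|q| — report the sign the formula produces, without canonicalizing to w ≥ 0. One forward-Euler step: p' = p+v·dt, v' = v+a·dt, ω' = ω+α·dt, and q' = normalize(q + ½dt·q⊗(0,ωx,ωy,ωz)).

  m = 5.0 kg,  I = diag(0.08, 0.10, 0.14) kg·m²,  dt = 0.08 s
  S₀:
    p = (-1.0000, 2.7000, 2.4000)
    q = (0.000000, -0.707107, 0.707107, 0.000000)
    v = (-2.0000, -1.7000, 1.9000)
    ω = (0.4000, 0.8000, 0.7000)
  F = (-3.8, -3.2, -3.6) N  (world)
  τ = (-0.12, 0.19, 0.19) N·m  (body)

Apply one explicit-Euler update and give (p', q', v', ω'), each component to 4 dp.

p' = p + v·dt = (-1.1600, 2.5640, 2.5520)
new velocity v' = (-2.0608, -1.7512, 1.8424)
(τ − ω×Iω)/I = (-1.7800, 2.0680, 1.3114)
new body rate ω' = (0.2576, 0.9654, 0.8049)
q⊗(0,ω) = (-0.2828428, 0.4949749, 0.4949749, -0.8485284)
q' = normalize(q + ½dt·q⊗(0,ω)) = (-0.0113, -0.6866, 0.7262, -0.0339)

p' = (-1.1600, 2.5640, 2.5520)
q' = (-0.0113, -0.6866, 0.7262, -0.0339)
v' = (-2.0608, -1.7512, 1.8424)
ω' = (0.2576, 0.9654, 0.8049)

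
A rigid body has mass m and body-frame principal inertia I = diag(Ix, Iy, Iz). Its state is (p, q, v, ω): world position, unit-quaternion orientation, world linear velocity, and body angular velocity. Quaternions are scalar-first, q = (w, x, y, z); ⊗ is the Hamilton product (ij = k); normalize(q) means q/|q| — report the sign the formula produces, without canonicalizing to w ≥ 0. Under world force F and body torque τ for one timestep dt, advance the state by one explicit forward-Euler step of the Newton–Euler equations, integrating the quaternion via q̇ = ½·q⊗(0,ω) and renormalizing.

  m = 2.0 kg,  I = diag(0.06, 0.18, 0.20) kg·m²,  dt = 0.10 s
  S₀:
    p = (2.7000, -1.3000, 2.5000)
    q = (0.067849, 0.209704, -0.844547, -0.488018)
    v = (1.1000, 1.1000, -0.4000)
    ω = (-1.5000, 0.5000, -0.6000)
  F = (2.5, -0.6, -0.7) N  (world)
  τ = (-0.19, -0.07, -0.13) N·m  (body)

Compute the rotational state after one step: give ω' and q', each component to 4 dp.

gyro term ω×Iω = (-0.0060, -0.1260, -0.0900)
α = I⁻¹(τ − ω×Iω) = (-3.0667, 0.3111, -0.2000)
new body rate ω' = (-1.8067, 0.5311, -0.6200)
q⊗(0,ω) = (0.4440187, 0.6489637, 0.8917739, -1.2026779)
q + ½dt·q⊗(0,ω), renormalized = (0.0897, 0.2413, -0.7971, -0.5462)

ω' = (-1.8067, 0.5311, -0.6200)
q' = (0.0897, 0.2413, -0.7971, -0.5462)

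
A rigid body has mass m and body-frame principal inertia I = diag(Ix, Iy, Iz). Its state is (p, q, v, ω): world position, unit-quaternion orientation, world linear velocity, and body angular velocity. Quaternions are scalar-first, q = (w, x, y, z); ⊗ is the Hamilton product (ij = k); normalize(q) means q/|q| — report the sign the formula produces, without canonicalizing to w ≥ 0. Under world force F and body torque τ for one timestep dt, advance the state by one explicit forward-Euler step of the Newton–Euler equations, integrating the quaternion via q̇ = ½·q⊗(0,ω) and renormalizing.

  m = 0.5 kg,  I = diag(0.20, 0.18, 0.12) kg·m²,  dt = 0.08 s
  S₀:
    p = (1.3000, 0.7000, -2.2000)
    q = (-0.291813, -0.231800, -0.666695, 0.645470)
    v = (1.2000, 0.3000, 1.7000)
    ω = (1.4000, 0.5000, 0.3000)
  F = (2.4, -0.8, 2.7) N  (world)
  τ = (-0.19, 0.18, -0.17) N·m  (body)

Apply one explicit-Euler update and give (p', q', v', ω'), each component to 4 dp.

p' = (1.3960, 0.7240, -2.0640)
q' = (-0.2727, -0.2686, -0.6324, 0.6734)
v' = (1.5840, 0.1720, 2.1320)
ω' = (1.3276, 0.5651, 0.1960)

precession coupling ω×(Iω) = (-0.0090, 0.0336, -0.0140)
(τ − ω×Iω)/I = (-0.9050, 0.8133, -1.3000)
new body rate ω' = (1.3276, 0.5651, 0.1960)
q⊗(0,ω) = (0.4642265, -0.9312817, 0.8272915, 0.7299291)
q' = normalize(q + ½dt·q⊗(0,ω)) = (-0.2727, -0.2686, -0.6324, 0.6734)
a = (4.8000, -1.6000, 5.4000)
new position p' = (1.3960, 0.7240, -2.0640)
v + (F/m)dt = (1.5840, 0.1720, 2.1320)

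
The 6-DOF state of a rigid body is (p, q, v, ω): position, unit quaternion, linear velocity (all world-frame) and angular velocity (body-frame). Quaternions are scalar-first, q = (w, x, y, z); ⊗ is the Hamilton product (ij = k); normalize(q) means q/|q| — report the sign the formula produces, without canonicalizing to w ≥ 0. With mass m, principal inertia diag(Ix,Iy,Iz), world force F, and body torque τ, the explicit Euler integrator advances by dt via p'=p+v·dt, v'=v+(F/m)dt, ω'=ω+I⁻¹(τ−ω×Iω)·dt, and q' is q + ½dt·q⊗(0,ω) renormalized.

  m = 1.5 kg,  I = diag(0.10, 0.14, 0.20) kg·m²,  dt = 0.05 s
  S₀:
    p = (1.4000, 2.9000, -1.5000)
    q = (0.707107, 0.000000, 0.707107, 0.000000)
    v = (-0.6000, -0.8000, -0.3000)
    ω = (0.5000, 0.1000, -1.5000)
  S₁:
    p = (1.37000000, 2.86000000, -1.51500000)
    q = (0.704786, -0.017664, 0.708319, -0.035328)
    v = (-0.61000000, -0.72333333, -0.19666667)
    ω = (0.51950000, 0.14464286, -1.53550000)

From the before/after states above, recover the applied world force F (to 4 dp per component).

velocity change Δv = (-0.01000000, 0.07666667, 0.10333333)
F = m·Δv/dt = (-0.3000, 2.3000, 3.1000)

F = (-0.3000, 2.3000, 3.1000)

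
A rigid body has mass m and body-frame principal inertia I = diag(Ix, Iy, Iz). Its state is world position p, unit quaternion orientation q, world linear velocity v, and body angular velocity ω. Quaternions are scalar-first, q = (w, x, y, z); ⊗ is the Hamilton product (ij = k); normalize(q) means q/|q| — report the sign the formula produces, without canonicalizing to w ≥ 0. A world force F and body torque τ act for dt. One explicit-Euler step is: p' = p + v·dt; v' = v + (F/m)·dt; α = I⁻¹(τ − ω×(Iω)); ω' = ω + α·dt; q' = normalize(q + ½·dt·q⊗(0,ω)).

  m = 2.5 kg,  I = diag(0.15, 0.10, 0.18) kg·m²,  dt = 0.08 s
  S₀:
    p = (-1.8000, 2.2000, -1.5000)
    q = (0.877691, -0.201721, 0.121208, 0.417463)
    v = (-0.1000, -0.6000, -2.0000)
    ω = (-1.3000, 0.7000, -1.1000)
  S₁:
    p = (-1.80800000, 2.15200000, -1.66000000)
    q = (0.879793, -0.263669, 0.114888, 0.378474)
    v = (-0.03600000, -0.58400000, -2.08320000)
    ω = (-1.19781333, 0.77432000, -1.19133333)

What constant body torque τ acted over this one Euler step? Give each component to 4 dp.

τ = (0.1300, 0.0500, -0.1600)

ω₁ − ω₀ = (0.10218667, 0.07432000, -0.09133333)
precession coupling = (-0.0616, -0.0429, 0.0455)
applied torque τ = (0.1300, 0.0500, -0.1600)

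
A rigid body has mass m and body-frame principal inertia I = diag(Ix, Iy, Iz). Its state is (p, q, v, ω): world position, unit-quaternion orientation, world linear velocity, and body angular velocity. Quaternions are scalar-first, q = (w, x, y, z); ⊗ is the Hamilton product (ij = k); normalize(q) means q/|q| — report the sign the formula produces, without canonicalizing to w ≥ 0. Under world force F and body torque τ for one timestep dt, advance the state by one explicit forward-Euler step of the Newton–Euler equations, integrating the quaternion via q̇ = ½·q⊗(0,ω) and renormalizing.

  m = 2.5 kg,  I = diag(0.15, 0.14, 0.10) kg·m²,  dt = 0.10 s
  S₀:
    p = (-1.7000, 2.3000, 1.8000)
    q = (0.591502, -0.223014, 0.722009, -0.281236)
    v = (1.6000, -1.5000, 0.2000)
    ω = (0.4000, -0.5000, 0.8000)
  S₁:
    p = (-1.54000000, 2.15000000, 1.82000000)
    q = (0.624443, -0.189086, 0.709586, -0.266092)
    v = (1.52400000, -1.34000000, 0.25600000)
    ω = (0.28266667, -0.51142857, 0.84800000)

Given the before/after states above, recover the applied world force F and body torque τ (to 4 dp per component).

F = (-1.9000, 4.0000, 1.4000)
τ = (-0.1600, 0.0000, 0.0500)

Δv = v₁−v₀ = (-0.07600000, 0.16000000, 0.05600000)
F = m·Δv/dt = (-1.9000, 4.0000, 1.4000)
ω₁ − ω₀ = (-0.11733333, -0.01142857, 0.04800000)
precession coupling = (0.0160, 0.0160, 0.0020)
I·α + gyro = (-0.1600, 0.0000, 0.0500)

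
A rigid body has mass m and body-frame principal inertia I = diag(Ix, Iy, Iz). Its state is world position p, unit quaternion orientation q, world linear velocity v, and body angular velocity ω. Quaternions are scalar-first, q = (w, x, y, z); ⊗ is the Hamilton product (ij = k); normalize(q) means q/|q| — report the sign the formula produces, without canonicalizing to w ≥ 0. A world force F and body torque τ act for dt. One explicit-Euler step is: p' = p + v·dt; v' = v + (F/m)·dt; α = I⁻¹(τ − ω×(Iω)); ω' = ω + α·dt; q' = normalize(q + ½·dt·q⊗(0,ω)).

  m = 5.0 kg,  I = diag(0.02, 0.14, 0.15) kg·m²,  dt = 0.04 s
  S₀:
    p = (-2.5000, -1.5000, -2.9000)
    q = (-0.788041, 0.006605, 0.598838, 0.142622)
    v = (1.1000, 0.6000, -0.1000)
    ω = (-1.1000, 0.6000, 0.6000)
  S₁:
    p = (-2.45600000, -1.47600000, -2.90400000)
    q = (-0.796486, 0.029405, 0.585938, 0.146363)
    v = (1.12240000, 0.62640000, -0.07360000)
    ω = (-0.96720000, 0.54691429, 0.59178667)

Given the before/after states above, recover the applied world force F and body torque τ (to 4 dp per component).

Δω = ω₁−ω₀ = (0.13280000, -0.05308571, -0.00821333)
τ = I·(Δω/dt) + ω₀×(Iω₀) = (0.0700, -0.1000, -0.1100)
velocity change Δv = (0.02240000, 0.02640000, 0.02640000)
m·(v₁−v₀)/dt = (2.8000, 3.3000, 3.3000)

F = (2.8000, 3.3000, 3.3000)
τ = (0.0700, -0.1000, -0.1100)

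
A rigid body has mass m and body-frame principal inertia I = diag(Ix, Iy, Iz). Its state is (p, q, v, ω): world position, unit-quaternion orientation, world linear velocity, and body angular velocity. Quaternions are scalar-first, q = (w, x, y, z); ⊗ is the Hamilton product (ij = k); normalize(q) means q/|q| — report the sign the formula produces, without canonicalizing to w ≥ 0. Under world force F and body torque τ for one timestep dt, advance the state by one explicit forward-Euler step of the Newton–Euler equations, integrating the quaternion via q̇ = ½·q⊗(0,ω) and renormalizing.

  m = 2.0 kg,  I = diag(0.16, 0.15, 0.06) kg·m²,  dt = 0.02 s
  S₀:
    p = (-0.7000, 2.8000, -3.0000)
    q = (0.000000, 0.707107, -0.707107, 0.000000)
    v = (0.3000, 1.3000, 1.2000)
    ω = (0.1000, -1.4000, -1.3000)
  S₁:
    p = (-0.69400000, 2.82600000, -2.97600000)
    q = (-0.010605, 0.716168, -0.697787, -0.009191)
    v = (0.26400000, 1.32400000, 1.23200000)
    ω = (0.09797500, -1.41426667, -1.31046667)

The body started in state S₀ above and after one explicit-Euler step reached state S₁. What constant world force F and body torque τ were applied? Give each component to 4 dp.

F = (-3.6000, 2.4000, 3.2000)
τ = (-0.1800, -0.1200, -0.0300)

Δv = v₁−v₀ = (-0.03600000, 0.02400000, 0.03200000)
F = m·Δv/dt = (-3.6000, 2.4000, 3.2000)
ω₁ − ω₀ = (-0.00202500, -0.01426667, -0.01046667)
applied torque τ = (-0.1800, -0.1200, -0.0300)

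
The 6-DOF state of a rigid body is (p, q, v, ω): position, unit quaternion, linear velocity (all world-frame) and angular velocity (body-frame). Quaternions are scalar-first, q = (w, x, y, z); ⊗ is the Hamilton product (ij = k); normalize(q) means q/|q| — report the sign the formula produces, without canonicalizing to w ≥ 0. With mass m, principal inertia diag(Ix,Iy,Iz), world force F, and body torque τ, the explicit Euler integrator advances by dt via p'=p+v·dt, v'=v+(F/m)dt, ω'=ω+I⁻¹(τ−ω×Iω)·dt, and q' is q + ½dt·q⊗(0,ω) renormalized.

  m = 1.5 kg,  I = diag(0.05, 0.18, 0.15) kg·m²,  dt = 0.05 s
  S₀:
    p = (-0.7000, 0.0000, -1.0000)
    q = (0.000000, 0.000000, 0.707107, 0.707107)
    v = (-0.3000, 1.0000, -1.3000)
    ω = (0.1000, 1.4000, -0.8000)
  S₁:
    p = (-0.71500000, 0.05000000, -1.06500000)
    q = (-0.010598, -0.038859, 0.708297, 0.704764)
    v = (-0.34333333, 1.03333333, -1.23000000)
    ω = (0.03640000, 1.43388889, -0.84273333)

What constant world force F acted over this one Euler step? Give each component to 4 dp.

v₁ − v₀ = (-0.04333333, 0.03333333, 0.07000000)
F = m·Δv/dt = (-1.3000, 1.0000, 2.1000)

F = (-1.3000, 1.0000, 2.1000)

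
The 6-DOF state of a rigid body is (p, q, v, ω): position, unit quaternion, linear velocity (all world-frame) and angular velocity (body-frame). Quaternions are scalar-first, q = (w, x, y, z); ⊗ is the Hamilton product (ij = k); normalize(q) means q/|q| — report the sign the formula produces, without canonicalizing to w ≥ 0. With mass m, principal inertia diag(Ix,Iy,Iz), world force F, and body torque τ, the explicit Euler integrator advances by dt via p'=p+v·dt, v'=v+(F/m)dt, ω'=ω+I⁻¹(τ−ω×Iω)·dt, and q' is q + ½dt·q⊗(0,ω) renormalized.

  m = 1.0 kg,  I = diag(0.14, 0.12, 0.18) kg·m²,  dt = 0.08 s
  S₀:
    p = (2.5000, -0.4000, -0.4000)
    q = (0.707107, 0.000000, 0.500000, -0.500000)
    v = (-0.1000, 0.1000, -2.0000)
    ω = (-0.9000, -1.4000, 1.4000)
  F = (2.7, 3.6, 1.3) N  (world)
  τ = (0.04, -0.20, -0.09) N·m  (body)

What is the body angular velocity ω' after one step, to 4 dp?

ω×(Iω) gyroscopic = (-0.1176, 0.0504, -0.0252)
α = I⁻¹(τ − ω×Iω) = (1.1257, -2.0867, -0.3600)
new body rate ω' = (-0.8099, -1.5669, 1.3712)

ω' = (-0.8099, -1.5669, 1.3712)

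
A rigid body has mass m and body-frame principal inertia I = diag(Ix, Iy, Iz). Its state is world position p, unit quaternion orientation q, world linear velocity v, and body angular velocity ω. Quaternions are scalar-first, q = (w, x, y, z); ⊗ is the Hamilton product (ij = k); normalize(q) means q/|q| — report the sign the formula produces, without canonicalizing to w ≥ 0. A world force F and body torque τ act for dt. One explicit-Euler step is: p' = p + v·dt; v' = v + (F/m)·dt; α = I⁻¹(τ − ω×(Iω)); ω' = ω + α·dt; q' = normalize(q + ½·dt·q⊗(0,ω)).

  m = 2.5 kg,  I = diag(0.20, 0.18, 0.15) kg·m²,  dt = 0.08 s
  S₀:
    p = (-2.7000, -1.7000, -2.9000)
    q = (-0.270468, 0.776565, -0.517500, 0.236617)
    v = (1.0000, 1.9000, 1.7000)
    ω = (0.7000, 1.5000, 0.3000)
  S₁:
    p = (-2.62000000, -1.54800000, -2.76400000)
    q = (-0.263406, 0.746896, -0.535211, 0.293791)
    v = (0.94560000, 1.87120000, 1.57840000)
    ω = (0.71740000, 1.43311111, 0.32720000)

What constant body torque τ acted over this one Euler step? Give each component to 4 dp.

τ = (0.0300, -0.1400, 0.0300)

rate change Δω = (0.01740000, -0.06688889, 0.02720000)
τ = I·(Δω/dt) + ω₀×(Iω₀) = (0.0300, -0.1400, 0.0300)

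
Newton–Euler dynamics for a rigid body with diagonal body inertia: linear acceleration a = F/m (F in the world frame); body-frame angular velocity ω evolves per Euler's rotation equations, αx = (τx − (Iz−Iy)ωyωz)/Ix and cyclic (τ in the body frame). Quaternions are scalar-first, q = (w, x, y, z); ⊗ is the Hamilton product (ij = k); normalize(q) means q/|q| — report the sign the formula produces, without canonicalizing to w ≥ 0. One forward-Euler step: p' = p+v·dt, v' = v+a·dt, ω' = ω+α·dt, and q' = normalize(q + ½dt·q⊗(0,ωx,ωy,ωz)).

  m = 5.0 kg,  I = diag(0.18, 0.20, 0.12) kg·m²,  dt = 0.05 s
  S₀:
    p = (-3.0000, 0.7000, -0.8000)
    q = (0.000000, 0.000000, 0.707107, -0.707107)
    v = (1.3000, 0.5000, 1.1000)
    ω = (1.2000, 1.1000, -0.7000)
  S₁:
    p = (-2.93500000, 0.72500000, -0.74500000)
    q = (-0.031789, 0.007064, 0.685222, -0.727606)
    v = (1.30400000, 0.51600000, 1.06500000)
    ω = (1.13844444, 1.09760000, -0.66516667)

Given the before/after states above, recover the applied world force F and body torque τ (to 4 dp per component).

rate change Δω = (-0.06155556, -0.00240000, 0.03483333)
gyro term ω₀×Iω₀ = (0.0616, -0.0504, 0.0264)
I·α + gyro = (-0.1600, -0.0600, 0.1100)
Δv = v₁−v₀ = (0.00400000, 0.01600000, -0.03500000)
m·(v₁−v₀)/dt = (0.4000, 1.6000, -3.5000)

F = (0.4000, 1.6000, -3.5000)
τ = (-0.1600, -0.0600, 0.1100)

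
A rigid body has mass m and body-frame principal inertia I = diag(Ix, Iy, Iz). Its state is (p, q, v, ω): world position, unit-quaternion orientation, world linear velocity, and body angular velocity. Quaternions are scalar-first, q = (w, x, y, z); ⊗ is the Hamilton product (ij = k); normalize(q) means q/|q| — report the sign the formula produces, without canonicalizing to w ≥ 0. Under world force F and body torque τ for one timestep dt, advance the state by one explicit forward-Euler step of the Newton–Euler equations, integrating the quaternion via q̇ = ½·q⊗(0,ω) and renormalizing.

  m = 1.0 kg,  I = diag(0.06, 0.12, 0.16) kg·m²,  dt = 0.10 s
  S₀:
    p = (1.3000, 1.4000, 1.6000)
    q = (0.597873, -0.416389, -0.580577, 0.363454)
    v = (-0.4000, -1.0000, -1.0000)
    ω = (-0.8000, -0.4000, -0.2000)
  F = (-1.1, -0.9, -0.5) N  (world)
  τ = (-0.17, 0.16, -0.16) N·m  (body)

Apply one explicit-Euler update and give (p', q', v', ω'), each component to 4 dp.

α = I⁻¹(τ − ω×Iω) = (-2.8867, 1.4667, -1.1200)
ω' = ω + α·dt = (-1.0887, -0.2533, -0.3120)
Hamilton product q⊗(0,ω) = (-0.4926512, -0.2168014, -0.6131902, -0.4174806)
updated quaternion q' = (0.5726, -0.4268, -0.6106, 0.3422)
p + v·dt = (1.2600, 1.3000, 1.5000)
new velocity v' = (-0.5100, -1.0900, -1.0500)

p' = (1.2600, 1.3000, 1.5000)
q' = (0.5726, -0.4268, -0.6106, 0.3422)
v' = (-0.5100, -1.0900, -1.0500)
ω' = (-1.0887, -0.2533, -0.3120)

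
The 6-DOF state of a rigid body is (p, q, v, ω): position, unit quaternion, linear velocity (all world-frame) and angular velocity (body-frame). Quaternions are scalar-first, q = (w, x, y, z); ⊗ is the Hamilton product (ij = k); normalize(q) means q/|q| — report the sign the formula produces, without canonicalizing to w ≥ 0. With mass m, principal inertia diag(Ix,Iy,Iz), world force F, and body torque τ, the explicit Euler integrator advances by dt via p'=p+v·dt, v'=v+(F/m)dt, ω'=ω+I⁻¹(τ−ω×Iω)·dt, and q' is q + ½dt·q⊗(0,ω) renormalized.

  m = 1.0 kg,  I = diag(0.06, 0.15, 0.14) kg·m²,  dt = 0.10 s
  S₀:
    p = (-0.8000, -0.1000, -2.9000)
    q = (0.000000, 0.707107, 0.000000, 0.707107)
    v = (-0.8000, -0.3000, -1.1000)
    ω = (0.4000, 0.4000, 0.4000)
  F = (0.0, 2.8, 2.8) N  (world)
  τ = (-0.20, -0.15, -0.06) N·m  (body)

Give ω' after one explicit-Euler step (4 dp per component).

gyro term ω×Iω = (-0.0016, -0.0128, 0.0144)
(τ − ω×Iω)/I = (-3.3067, -0.9147, -0.5314)
ω' = ω + α·dt = (0.0693, 0.3085, 0.3469)

ω' = (0.0693, 0.3085, 0.3469)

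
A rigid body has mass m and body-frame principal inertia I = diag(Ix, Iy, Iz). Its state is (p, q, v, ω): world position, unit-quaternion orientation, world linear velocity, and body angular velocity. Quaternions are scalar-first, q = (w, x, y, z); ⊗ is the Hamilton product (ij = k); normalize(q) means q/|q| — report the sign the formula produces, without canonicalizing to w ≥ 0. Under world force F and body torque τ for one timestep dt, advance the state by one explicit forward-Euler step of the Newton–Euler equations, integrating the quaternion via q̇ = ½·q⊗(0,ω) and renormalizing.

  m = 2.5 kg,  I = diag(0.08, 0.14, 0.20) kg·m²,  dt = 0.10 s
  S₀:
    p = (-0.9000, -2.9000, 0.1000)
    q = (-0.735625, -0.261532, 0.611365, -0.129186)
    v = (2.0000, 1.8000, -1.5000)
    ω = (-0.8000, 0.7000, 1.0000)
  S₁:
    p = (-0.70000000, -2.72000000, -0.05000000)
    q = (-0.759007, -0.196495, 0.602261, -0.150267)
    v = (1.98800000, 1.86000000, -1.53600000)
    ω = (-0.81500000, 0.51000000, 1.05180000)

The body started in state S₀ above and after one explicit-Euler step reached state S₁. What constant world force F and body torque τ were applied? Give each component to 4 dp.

ω₁ − ω₀ = (-0.01500000, -0.19000000, 0.05180000)
gyro term ω₀×Iω₀ = (0.0420, 0.0960, -0.0336)
τ = I·(Δω/dt) + ω₀×(Iω₀) = (0.0300, -0.1700, 0.0700)
velocity change Δv = (-0.01200000, 0.06000000, -0.03600000)
F = m·Δv/dt = (-0.3000, 1.5000, -0.9000)

F = (-0.3000, 1.5000, -0.9000)
τ = (0.0300, -0.1700, 0.0700)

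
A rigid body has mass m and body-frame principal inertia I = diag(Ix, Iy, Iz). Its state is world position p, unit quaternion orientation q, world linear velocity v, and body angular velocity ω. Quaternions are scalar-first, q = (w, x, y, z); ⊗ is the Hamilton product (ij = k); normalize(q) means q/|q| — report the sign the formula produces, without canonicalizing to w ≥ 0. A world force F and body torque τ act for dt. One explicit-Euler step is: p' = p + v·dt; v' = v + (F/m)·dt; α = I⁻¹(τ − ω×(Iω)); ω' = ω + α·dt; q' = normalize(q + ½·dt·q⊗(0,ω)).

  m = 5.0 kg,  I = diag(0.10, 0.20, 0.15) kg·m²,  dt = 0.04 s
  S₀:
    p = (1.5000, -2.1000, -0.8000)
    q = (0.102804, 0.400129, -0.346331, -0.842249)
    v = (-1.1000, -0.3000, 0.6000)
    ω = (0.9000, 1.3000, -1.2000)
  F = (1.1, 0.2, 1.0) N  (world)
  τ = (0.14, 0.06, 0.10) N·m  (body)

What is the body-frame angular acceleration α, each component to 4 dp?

gyro term ω×Iω = (0.0780, 0.0540, 0.1170)
angular accel α = (0.6200, 0.0300, -0.1133)

α = (0.6200, 0.0300, -0.1133)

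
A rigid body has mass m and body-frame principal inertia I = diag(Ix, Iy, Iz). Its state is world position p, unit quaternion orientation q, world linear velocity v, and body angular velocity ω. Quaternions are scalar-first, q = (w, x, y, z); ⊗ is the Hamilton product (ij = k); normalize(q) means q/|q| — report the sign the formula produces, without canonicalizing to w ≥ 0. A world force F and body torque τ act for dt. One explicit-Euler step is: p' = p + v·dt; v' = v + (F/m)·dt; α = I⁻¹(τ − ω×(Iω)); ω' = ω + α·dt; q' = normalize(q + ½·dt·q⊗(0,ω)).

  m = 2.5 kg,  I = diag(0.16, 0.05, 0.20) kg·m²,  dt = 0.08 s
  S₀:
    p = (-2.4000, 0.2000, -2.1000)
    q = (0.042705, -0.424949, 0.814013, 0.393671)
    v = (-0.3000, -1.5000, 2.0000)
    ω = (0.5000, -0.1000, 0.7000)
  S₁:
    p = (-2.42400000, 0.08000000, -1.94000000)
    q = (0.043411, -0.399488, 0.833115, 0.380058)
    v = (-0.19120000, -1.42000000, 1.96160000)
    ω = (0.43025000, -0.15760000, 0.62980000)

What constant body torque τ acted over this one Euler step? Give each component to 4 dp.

τ = (-0.1500, -0.0500, -0.1700)

ω₁ − ω₀ = (-0.06975000, -0.05760000, -0.07020000)
ω₀×(Iω₀) = (-0.0105, -0.0140, 0.0055)
I·α + gyro = (-0.1500, -0.0500, -0.1700)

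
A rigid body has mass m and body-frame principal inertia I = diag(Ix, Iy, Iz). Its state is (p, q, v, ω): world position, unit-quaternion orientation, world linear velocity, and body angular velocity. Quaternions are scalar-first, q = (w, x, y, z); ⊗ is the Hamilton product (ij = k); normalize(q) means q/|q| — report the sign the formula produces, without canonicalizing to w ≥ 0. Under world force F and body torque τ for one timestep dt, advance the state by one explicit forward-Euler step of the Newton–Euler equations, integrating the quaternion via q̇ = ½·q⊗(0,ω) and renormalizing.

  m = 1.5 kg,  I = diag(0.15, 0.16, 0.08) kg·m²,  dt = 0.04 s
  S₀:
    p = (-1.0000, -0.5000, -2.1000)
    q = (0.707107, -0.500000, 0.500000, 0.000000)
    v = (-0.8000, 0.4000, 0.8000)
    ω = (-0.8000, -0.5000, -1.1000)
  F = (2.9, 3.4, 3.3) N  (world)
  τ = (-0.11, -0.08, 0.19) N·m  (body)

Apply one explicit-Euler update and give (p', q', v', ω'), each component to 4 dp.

p' = (-1.0320, -0.4840, -2.0680)
q' = (0.7038, -0.5221, 0.4817, -0.0026)
v' = (-0.7227, 0.4907, 0.8880)
ω' = (-0.8176, -0.5354, -1.0070)

precession coupling ω×(Iω) = (-0.0440, 0.0616, 0.0040)
angular accel α = (-0.4400, -0.8850, 2.3250)
ω + α·dt = (-0.8176, -0.5354, -1.0070)
2q̇ = q⊗(0,ω) = (-0.1500000, -1.1156856, -0.9035535, -0.1278177)
q' = normalize(q + ½dt·q⊗(0,ω)) = (0.7038, -0.5221, 0.4817, -0.0026)
p + v·dt = (-1.0320, -0.4840, -2.0680)
v' = v + a·dt = (-0.7227, 0.4907, 0.8880)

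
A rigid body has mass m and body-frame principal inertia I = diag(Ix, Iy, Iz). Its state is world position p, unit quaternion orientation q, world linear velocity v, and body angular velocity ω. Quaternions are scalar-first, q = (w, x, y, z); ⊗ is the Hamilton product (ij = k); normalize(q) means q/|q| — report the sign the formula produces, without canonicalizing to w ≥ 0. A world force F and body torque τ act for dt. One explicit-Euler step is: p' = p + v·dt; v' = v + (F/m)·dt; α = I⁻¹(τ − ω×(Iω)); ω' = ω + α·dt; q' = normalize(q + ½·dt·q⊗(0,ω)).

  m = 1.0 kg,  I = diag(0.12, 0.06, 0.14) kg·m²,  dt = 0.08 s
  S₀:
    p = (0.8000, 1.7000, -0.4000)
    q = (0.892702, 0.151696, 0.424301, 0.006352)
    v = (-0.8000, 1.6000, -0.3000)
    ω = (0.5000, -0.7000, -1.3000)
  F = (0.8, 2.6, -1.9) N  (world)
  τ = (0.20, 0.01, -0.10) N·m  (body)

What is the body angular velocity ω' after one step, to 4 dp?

angular accel α = (1.0600, -0.0500, -0.8643)
ω' = ω + α·dt = (0.5848, -0.7040, -1.3691)

ω' = (0.5848, -0.7040, -1.3691)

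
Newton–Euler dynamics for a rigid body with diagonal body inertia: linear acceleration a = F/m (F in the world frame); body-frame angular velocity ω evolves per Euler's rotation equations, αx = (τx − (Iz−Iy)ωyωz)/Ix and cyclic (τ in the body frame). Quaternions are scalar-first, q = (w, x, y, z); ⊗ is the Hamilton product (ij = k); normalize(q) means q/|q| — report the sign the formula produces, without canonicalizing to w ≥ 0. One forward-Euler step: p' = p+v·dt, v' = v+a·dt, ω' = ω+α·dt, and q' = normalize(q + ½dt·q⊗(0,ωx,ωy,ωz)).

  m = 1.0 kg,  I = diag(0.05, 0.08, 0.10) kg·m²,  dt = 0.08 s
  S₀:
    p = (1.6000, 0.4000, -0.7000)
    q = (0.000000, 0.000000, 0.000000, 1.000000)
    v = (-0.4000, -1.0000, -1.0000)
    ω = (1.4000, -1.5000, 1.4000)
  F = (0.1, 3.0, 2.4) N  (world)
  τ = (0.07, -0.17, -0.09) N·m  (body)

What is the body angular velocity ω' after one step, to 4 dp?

ω' = (1.5792, -1.5720, 1.3784)

ω×(Iω) gyroscopic = (-0.0420, -0.0980, -0.0630)
(τ − ω×Iω)/I = (2.2400, -0.9000, -0.2700)
ω' = ω + α·dt = (1.5792, -1.5720, 1.3784)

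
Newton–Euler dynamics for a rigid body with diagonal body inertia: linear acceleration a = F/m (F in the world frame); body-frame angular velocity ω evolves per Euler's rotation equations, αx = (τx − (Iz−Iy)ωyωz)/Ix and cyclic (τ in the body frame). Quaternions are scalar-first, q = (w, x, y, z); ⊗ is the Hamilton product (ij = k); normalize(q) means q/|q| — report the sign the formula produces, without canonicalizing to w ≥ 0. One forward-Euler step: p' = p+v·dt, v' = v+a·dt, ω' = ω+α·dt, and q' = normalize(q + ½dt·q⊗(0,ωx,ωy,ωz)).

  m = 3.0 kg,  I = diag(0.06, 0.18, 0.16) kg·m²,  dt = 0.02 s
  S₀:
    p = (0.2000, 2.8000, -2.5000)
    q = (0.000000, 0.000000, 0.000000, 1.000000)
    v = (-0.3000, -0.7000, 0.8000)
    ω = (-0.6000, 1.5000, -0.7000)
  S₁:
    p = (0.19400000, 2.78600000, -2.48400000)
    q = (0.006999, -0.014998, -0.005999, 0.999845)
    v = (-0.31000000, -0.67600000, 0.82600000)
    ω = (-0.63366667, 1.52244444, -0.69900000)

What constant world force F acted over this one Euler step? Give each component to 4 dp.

F = (-1.5000, 3.6000, 3.9000)

velocity change Δv = (-0.01000000, 0.02400000, 0.02600000)
applied force F = (-1.5000, 3.6000, 3.9000)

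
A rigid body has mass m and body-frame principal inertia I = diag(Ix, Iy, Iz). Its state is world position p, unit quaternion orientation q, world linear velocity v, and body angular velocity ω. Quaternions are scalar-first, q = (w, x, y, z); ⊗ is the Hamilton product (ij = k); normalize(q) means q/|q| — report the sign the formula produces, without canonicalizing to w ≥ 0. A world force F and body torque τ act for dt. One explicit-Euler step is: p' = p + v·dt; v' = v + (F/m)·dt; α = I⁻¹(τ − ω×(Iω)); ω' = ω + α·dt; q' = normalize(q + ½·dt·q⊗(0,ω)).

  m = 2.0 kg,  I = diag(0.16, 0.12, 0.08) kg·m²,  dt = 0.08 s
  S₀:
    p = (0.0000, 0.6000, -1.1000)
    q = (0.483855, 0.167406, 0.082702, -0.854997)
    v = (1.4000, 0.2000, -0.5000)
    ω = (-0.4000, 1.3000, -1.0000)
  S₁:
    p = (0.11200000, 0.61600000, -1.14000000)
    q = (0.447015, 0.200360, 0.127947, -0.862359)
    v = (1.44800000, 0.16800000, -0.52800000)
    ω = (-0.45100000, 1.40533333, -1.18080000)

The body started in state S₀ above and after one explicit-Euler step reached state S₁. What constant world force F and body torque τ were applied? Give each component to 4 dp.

F = (1.2000, -0.8000, -0.7000)
τ = (-0.0500, 0.1900, -0.1600)

rate change Δω = (-0.05100000, 0.10533333, -0.18080000)
ω₀×(Iω₀) = (0.0520, 0.0320, 0.0208)
I·α + gyro = (-0.0500, 0.1900, -0.1600)
Δv = v₁−v₀ = (0.04800000, -0.03200000, -0.02800000)
F = m·Δv/dt = (1.2000, -0.8000, -0.7000)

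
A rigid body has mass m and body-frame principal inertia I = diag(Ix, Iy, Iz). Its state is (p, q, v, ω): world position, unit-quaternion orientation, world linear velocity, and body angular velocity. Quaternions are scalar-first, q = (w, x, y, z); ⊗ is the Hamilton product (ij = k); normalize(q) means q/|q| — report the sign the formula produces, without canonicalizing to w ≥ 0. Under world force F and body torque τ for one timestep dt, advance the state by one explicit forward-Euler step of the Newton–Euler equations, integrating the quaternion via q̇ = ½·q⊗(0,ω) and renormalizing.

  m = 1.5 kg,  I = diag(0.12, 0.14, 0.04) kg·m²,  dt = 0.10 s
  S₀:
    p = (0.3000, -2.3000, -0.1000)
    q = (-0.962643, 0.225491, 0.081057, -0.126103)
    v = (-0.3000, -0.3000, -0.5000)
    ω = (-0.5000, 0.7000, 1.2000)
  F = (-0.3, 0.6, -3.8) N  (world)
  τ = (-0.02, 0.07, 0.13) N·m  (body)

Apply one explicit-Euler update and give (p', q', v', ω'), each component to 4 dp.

new position p' = (0.2700, -2.3300, -0.1500)
v' = v + a·dt = (-0.3200, -0.2600, -0.7533)
precession coupling ω×(Iω) = (-0.0840, -0.0480, -0.0070)
angular accel α = (0.5333, 0.8429, 3.4250)
ω' = ω + α·dt = (-0.4467, 0.7843, 1.5425)
q⊗(0,ω) = (0.2073292, 0.6668620, -0.8813878, -0.9567994)
q' = normalize(q + ½dt·q⊗(0,ω)) = (-0.9497, 0.2581, 0.0369, -0.1735)

p' = (0.2700, -2.3300, -0.1500)
q' = (-0.9497, 0.2581, 0.0369, -0.1735)
v' = (-0.3200, -0.2600, -0.7533)
ω' = (-0.4467, 0.7843, 1.5425)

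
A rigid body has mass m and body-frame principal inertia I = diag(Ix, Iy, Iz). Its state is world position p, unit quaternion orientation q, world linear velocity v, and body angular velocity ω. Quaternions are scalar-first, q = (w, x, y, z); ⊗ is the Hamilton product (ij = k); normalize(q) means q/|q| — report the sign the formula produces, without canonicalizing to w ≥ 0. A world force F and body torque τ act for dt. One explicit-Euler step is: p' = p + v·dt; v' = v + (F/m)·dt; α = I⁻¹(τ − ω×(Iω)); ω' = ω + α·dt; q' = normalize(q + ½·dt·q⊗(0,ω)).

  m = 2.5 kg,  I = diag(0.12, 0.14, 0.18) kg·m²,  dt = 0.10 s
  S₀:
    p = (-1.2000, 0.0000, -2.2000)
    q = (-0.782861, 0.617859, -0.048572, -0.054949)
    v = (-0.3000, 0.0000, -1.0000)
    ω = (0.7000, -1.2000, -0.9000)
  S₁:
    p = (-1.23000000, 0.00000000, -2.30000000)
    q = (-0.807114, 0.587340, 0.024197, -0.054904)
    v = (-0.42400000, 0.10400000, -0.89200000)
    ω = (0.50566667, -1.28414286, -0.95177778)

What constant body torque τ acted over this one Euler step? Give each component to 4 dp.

τ = (-0.1900, -0.0800, -0.1100)

ω₁ − ω₀ = (-0.19433333, -0.08414286, -0.05177778)
ω₀×(Iω₀) = (0.0432, 0.0378, -0.0168)
applied torque τ = (-0.1900, -0.0800, -0.1100)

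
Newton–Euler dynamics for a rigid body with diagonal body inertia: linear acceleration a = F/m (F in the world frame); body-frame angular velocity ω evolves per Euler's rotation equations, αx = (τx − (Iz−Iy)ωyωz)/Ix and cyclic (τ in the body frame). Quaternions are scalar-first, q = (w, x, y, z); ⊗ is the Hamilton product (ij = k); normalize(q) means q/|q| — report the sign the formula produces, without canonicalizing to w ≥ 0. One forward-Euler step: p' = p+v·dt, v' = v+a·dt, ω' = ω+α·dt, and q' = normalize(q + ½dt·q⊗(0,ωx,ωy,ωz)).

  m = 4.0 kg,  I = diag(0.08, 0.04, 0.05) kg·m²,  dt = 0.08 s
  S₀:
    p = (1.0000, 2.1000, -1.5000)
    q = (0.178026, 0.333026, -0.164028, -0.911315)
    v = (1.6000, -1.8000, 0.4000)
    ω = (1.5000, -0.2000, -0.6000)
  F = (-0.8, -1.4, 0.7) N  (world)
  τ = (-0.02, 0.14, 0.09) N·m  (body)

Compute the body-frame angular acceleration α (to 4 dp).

α = (-0.2650, 4.1750, 1.5600)

precession coupling ω×(Iω) = (0.0012, -0.0270, 0.0120)
α = I⁻¹(τ − ω×Iω) = (-0.2650, 4.1750, 1.5600)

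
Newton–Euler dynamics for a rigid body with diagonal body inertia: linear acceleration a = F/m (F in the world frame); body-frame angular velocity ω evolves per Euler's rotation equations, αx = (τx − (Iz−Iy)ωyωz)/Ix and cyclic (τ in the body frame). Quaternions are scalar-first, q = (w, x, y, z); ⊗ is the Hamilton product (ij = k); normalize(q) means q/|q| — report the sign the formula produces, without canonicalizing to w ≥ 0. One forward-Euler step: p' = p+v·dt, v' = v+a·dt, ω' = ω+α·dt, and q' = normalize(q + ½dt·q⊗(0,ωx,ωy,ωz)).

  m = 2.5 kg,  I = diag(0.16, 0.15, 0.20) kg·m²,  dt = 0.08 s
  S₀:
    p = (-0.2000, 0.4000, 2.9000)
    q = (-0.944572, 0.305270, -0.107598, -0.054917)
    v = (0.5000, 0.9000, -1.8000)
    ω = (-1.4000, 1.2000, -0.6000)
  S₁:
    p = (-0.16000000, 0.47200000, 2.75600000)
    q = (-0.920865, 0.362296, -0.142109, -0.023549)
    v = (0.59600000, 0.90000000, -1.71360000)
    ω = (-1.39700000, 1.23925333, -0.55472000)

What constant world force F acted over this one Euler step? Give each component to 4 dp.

v₁ − v₀ = (0.09600000, 0.00000000, 0.08640000)
F = m·Δv/dt = (3.0000, 0.0000, 2.7000)

F = (3.0000, 0.0000, 2.7000)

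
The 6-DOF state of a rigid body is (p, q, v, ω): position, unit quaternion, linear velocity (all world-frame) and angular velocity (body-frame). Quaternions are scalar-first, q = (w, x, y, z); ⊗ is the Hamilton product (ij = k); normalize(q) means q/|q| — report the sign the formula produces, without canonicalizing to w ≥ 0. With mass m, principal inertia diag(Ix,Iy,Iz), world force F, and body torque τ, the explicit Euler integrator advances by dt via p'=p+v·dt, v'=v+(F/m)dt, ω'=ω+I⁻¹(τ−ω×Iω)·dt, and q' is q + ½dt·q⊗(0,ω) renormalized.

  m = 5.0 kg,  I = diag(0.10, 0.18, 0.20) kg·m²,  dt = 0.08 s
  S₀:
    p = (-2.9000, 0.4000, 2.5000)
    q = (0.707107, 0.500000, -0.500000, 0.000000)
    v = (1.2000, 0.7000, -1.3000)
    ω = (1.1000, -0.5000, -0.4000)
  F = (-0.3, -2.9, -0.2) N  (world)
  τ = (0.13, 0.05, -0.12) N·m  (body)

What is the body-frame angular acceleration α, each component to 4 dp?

α = (1.2600, 0.0333, -0.3800)

ω×(Iω) gyroscopic = (0.0040, 0.0440, -0.0440)
α = I⁻¹(τ − ω×Iω) = (1.2600, 0.0333, -0.3800)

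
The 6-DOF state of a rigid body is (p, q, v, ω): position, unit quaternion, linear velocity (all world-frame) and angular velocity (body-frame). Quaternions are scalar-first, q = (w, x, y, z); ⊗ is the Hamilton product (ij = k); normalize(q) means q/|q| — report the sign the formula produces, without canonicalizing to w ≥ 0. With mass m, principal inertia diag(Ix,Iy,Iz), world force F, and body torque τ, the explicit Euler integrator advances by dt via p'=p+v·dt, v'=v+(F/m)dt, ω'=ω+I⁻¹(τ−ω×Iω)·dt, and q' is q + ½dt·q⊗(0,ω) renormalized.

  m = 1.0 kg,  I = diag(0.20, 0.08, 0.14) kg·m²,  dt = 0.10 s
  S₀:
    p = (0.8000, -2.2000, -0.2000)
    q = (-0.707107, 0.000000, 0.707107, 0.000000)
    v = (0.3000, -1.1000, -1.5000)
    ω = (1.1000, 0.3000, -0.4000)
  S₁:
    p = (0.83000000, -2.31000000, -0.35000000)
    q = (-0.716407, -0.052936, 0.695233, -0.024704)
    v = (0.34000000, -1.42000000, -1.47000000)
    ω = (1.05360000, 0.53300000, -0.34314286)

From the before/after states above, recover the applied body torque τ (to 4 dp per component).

Δω = ω₁−ω₀ = (-0.04640000, 0.23300000, 0.05685714)
gyro term ω₀×Iω₀ = (-0.0072, -0.0264, -0.0396)
τ = I·(Δω/dt) + ω₀×(Iω₀) = (-0.1000, 0.1600, 0.0400)

τ = (-0.1000, 0.1600, 0.0400)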